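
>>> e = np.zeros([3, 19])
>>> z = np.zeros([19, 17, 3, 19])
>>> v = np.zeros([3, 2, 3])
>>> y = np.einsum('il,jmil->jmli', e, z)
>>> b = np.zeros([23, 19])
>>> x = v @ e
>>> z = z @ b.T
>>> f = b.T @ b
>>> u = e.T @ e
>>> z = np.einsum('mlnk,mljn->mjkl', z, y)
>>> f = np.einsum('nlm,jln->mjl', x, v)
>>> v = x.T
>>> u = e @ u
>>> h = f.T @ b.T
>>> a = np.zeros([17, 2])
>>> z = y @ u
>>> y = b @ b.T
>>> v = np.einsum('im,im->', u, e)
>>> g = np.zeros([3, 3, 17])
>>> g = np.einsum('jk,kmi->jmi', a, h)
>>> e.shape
(3, 19)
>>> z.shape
(19, 17, 19, 19)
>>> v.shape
()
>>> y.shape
(23, 23)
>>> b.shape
(23, 19)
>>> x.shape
(3, 2, 19)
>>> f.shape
(19, 3, 2)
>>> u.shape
(3, 19)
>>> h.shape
(2, 3, 23)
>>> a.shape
(17, 2)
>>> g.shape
(17, 3, 23)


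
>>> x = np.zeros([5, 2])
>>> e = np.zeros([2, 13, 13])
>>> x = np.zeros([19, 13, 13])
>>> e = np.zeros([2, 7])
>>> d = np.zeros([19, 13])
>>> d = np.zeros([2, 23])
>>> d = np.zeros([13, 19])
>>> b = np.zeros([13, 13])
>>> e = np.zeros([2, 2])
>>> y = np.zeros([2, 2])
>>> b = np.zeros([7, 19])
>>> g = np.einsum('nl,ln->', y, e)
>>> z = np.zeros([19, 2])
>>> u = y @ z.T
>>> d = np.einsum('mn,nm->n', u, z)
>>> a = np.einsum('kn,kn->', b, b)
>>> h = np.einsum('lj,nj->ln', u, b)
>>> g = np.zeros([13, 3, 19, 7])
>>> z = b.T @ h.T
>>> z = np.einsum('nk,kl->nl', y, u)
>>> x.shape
(19, 13, 13)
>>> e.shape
(2, 2)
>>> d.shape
(19,)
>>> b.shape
(7, 19)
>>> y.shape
(2, 2)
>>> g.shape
(13, 3, 19, 7)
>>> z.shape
(2, 19)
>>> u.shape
(2, 19)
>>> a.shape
()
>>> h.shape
(2, 7)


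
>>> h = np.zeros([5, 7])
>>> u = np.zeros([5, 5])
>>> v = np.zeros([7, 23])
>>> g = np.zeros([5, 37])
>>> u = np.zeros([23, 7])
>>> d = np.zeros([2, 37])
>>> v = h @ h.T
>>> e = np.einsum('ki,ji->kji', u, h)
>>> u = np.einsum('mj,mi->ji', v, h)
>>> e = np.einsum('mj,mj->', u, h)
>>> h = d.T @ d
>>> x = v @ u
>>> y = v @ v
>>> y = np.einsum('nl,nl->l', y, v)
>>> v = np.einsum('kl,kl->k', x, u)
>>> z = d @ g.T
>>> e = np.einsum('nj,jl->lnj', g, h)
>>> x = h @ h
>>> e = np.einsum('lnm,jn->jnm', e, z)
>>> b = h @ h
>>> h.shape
(37, 37)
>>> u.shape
(5, 7)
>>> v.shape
(5,)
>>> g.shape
(5, 37)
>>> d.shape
(2, 37)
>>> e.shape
(2, 5, 37)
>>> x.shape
(37, 37)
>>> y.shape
(5,)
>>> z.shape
(2, 5)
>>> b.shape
(37, 37)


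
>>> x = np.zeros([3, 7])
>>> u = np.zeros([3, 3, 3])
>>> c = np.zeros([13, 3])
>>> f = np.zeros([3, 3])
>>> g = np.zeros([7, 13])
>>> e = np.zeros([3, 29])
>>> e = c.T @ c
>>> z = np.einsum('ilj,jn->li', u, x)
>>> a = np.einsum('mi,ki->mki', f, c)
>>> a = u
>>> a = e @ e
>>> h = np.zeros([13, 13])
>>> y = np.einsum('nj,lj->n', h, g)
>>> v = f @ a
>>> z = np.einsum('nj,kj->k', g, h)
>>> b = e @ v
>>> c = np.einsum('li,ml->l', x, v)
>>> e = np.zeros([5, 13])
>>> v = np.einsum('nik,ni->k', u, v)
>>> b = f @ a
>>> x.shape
(3, 7)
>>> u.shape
(3, 3, 3)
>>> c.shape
(3,)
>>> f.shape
(3, 3)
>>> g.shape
(7, 13)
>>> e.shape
(5, 13)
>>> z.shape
(13,)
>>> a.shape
(3, 3)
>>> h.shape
(13, 13)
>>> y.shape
(13,)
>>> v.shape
(3,)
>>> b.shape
(3, 3)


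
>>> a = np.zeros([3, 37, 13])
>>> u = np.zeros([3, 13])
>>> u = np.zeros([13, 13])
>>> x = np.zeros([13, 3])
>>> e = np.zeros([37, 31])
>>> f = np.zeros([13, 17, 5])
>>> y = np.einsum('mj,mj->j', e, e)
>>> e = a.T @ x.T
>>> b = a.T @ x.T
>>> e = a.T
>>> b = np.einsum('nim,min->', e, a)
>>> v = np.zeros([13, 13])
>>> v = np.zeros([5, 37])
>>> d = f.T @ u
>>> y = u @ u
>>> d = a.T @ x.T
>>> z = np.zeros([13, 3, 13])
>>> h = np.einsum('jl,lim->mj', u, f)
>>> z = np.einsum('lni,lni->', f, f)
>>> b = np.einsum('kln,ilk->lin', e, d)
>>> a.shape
(3, 37, 13)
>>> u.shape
(13, 13)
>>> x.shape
(13, 3)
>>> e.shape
(13, 37, 3)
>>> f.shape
(13, 17, 5)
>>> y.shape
(13, 13)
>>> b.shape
(37, 13, 3)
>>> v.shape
(5, 37)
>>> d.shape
(13, 37, 13)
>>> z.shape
()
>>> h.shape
(5, 13)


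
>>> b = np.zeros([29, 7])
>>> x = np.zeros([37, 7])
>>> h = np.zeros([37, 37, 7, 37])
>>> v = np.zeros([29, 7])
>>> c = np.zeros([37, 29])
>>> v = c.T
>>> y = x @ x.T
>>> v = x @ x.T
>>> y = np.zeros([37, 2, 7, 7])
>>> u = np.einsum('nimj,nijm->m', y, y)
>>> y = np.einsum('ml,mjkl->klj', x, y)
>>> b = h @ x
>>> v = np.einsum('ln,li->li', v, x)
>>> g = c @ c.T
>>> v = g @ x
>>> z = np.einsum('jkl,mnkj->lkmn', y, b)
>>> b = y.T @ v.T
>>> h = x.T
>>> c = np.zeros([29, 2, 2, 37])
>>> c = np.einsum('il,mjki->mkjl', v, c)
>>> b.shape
(2, 7, 37)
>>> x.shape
(37, 7)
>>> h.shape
(7, 37)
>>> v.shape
(37, 7)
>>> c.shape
(29, 2, 2, 7)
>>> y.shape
(7, 7, 2)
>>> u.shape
(7,)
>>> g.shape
(37, 37)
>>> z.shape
(2, 7, 37, 37)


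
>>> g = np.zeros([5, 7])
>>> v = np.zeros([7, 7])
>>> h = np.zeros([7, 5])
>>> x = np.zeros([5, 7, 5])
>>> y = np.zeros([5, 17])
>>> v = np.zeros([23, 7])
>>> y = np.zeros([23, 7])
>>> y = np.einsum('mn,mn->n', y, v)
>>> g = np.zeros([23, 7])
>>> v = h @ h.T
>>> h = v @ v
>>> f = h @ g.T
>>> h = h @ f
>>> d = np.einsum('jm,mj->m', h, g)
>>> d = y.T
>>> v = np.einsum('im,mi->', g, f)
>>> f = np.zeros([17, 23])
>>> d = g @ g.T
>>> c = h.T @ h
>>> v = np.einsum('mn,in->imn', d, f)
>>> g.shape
(23, 7)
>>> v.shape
(17, 23, 23)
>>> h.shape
(7, 23)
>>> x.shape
(5, 7, 5)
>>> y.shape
(7,)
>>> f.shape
(17, 23)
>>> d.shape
(23, 23)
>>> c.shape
(23, 23)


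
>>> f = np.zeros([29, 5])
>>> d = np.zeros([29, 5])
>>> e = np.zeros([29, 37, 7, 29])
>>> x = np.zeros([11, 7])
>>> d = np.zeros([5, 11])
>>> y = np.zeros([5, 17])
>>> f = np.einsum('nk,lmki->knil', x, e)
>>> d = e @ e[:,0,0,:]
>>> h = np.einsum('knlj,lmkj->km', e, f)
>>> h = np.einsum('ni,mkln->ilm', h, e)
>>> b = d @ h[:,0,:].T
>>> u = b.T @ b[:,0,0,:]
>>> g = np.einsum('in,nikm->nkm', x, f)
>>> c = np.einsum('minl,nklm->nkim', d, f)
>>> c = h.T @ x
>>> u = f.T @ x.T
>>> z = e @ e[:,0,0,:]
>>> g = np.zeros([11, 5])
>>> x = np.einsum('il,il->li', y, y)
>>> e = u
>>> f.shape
(7, 11, 29, 29)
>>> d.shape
(29, 37, 7, 29)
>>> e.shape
(29, 29, 11, 11)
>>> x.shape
(17, 5)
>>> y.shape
(5, 17)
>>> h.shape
(11, 7, 29)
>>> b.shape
(29, 37, 7, 11)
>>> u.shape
(29, 29, 11, 11)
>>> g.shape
(11, 5)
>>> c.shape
(29, 7, 7)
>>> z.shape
(29, 37, 7, 29)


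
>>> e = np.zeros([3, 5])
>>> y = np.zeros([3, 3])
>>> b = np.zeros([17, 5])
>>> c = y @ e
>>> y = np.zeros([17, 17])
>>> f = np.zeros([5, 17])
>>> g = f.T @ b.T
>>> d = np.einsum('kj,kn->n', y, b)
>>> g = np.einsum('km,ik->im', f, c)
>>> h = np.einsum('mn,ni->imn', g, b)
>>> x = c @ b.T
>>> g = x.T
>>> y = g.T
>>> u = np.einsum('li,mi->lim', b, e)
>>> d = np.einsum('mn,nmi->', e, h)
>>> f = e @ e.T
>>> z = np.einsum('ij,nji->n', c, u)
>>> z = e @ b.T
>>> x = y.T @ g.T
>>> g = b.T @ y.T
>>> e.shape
(3, 5)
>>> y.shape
(3, 17)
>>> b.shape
(17, 5)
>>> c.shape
(3, 5)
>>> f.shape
(3, 3)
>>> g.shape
(5, 3)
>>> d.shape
()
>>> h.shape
(5, 3, 17)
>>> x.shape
(17, 17)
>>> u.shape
(17, 5, 3)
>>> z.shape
(3, 17)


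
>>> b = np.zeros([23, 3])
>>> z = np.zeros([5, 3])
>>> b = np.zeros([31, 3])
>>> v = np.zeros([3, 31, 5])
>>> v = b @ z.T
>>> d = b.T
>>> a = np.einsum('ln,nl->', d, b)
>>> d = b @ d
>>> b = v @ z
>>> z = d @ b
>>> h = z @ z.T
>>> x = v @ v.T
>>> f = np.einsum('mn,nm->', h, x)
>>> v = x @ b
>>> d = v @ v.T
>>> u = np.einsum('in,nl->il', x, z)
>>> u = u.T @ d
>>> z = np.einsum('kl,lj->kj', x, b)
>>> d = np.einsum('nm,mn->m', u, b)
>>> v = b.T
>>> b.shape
(31, 3)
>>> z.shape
(31, 3)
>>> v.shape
(3, 31)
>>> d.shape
(31,)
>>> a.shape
()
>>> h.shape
(31, 31)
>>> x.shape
(31, 31)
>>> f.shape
()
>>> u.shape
(3, 31)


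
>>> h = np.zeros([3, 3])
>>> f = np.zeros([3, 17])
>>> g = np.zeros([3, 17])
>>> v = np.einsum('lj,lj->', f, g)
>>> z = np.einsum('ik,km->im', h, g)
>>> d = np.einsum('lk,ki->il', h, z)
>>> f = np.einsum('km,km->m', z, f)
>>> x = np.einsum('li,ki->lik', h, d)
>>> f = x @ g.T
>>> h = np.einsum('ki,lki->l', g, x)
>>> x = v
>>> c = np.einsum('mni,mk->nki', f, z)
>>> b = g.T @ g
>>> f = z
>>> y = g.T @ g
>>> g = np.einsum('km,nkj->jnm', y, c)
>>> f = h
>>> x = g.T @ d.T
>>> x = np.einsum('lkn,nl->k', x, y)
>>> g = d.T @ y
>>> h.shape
(3,)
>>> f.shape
(3,)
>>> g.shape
(3, 17)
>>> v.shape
()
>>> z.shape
(3, 17)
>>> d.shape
(17, 3)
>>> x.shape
(3,)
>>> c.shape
(3, 17, 3)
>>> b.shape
(17, 17)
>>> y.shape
(17, 17)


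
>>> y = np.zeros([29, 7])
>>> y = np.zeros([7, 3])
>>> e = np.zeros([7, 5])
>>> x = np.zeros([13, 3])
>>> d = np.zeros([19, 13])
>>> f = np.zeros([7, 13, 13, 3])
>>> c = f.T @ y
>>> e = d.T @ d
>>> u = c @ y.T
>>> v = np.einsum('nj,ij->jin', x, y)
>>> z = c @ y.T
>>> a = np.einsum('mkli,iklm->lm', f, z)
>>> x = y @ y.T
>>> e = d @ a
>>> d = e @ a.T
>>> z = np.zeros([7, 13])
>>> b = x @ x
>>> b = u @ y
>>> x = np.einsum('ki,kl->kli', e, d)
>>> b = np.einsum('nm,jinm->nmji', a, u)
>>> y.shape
(7, 3)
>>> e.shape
(19, 7)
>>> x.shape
(19, 13, 7)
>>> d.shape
(19, 13)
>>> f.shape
(7, 13, 13, 3)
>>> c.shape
(3, 13, 13, 3)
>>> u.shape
(3, 13, 13, 7)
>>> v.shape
(3, 7, 13)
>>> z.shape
(7, 13)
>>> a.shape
(13, 7)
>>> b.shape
(13, 7, 3, 13)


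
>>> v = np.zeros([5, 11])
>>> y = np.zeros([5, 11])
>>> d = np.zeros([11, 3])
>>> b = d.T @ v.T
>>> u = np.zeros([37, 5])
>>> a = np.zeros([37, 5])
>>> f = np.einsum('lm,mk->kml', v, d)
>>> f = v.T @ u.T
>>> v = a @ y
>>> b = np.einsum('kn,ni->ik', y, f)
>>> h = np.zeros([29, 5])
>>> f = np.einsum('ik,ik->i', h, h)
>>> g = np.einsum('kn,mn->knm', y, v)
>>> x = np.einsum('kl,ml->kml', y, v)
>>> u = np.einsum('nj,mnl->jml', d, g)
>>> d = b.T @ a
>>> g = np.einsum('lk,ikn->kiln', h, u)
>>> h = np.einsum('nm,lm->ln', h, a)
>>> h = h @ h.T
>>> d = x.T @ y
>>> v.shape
(37, 11)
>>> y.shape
(5, 11)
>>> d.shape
(11, 37, 11)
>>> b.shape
(37, 5)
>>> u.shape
(3, 5, 37)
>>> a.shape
(37, 5)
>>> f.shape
(29,)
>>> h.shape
(37, 37)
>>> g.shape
(5, 3, 29, 37)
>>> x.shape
(5, 37, 11)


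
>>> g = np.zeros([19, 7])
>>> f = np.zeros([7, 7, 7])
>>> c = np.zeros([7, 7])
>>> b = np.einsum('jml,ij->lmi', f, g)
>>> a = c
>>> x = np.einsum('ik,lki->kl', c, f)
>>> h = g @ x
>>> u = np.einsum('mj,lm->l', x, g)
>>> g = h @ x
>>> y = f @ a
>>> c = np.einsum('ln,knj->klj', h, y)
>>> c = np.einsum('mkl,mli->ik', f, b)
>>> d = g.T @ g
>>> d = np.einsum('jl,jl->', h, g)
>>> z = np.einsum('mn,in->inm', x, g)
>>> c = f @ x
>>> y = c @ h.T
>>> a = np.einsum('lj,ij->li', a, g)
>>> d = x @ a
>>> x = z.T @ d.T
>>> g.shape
(19, 7)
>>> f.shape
(7, 7, 7)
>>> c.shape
(7, 7, 7)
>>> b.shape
(7, 7, 19)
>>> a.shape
(7, 19)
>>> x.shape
(7, 7, 7)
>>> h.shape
(19, 7)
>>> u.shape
(19,)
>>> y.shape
(7, 7, 19)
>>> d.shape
(7, 19)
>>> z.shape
(19, 7, 7)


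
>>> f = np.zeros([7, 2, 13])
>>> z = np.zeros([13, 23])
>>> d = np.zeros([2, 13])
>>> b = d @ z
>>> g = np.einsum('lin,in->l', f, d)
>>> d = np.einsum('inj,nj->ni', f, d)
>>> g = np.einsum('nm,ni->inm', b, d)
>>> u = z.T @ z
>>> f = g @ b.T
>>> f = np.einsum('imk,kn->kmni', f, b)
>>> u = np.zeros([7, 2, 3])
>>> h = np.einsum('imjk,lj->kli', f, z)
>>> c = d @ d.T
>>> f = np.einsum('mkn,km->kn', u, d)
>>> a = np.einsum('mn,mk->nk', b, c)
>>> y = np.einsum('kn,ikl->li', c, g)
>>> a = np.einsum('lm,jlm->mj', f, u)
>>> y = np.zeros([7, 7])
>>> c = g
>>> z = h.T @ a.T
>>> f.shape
(2, 3)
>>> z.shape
(2, 13, 3)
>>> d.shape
(2, 7)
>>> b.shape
(2, 23)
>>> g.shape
(7, 2, 23)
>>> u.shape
(7, 2, 3)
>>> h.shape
(7, 13, 2)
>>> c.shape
(7, 2, 23)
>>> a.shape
(3, 7)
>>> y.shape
(7, 7)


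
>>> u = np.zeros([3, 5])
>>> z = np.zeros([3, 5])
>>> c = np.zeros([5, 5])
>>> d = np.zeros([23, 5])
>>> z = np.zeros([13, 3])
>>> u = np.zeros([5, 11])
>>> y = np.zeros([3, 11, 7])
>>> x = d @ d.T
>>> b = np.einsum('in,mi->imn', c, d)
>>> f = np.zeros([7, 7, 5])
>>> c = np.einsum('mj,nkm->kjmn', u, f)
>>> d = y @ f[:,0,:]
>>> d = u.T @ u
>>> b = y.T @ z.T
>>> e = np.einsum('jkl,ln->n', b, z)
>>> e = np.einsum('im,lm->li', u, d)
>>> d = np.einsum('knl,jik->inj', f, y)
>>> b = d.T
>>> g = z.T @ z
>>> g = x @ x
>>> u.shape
(5, 11)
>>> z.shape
(13, 3)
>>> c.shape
(7, 11, 5, 7)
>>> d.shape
(11, 7, 3)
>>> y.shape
(3, 11, 7)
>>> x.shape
(23, 23)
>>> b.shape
(3, 7, 11)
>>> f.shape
(7, 7, 5)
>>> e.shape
(11, 5)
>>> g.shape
(23, 23)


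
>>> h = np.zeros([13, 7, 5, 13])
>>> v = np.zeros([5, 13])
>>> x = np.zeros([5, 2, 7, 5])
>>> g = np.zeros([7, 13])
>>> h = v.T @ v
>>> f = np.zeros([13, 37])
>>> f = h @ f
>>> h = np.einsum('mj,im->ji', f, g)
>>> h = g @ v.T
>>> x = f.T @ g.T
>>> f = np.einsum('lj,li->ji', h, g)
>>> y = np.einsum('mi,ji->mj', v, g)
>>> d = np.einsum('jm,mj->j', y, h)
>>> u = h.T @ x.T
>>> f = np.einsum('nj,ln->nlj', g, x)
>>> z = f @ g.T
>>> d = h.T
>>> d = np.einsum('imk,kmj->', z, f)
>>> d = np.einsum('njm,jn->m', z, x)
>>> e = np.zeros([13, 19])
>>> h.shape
(7, 5)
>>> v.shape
(5, 13)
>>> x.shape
(37, 7)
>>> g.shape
(7, 13)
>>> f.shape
(7, 37, 13)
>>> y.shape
(5, 7)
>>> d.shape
(7,)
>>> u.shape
(5, 37)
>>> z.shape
(7, 37, 7)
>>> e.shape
(13, 19)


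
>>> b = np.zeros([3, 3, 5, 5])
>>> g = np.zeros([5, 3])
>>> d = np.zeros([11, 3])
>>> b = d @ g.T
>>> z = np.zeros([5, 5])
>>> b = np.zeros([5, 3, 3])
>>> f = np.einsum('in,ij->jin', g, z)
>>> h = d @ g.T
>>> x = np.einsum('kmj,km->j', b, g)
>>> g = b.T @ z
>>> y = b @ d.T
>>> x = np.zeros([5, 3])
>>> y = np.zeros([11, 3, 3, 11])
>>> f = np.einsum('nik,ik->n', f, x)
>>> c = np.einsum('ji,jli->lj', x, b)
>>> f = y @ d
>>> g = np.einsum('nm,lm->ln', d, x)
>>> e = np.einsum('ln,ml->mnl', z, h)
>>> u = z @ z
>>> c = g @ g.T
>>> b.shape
(5, 3, 3)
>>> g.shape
(5, 11)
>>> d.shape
(11, 3)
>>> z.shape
(5, 5)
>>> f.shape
(11, 3, 3, 3)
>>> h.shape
(11, 5)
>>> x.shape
(5, 3)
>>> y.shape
(11, 3, 3, 11)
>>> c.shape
(5, 5)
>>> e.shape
(11, 5, 5)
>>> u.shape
(5, 5)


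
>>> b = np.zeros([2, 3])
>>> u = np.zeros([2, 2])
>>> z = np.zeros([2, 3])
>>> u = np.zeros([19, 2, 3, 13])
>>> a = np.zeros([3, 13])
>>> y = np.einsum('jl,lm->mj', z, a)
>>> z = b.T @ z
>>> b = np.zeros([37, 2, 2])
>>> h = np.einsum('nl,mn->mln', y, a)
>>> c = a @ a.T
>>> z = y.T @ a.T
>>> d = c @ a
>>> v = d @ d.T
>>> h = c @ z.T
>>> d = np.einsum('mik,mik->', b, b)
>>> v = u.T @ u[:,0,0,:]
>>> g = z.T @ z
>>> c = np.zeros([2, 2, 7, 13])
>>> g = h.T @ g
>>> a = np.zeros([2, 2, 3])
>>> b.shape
(37, 2, 2)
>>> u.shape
(19, 2, 3, 13)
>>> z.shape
(2, 3)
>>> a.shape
(2, 2, 3)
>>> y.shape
(13, 2)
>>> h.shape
(3, 2)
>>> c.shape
(2, 2, 7, 13)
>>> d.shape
()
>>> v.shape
(13, 3, 2, 13)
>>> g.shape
(2, 3)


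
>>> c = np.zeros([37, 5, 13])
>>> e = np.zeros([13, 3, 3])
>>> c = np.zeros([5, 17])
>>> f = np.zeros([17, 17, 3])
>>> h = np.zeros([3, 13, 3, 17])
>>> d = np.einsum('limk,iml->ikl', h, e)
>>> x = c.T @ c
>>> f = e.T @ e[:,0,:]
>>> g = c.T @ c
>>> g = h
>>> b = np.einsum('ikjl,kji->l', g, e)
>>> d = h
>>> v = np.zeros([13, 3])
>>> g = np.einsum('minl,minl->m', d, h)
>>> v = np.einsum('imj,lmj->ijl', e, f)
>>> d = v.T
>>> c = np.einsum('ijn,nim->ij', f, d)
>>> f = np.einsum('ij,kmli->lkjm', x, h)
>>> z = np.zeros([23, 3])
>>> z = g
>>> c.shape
(3, 3)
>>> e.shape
(13, 3, 3)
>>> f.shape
(3, 3, 17, 13)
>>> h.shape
(3, 13, 3, 17)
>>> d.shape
(3, 3, 13)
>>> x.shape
(17, 17)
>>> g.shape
(3,)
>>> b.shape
(17,)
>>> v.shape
(13, 3, 3)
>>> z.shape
(3,)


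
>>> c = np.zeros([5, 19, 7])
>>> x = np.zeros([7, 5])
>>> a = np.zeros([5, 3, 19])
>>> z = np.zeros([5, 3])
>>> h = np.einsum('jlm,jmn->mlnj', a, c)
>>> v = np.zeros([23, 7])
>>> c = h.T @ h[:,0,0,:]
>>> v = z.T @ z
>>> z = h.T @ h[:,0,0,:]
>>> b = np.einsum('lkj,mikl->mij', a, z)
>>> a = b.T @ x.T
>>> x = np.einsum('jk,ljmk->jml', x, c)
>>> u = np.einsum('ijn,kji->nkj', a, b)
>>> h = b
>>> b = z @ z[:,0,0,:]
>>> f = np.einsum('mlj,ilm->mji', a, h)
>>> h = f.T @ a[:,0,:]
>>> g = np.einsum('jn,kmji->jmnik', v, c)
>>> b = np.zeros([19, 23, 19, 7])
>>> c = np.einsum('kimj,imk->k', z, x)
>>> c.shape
(5,)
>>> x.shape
(7, 3, 5)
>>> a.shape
(19, 7, 7)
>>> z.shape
(5, 7, 3, 5)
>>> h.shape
(5, 7, 7)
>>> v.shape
(3, 3)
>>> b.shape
(19, 23, 19, 7)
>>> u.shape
(7, 5, 7)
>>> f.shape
(19, 7, 5)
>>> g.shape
(3, 7, 3, 5, 5)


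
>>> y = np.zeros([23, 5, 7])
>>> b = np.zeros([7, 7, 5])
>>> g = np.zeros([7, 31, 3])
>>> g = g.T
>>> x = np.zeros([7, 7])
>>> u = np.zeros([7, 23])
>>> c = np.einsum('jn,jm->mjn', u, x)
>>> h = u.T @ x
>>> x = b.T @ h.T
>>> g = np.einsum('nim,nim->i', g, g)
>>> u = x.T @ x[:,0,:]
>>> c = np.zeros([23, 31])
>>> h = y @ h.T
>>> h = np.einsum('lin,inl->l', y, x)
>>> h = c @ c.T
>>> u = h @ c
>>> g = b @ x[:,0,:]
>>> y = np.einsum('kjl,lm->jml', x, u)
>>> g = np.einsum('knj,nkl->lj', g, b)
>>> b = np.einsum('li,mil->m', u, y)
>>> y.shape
(7, 31, 23)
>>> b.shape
(7,)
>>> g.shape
(5, 23)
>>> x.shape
(5, 7, 23)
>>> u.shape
(23, 31)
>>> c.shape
(23, 31)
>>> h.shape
(23, 23)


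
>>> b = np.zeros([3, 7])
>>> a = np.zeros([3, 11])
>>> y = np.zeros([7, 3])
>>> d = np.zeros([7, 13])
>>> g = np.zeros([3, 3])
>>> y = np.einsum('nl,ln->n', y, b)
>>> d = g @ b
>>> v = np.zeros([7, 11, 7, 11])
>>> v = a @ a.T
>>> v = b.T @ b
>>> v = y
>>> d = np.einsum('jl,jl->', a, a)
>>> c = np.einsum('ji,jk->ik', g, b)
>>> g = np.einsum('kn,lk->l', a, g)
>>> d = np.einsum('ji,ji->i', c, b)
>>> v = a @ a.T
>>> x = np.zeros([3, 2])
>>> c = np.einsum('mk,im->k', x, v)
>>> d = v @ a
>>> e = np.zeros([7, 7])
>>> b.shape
(3, 7)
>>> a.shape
(3, 11)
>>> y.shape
(7,)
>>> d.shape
(3, 11)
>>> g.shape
(3,)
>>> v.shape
(3, 3)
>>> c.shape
(2,)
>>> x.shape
(3, 2)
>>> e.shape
(7, 7)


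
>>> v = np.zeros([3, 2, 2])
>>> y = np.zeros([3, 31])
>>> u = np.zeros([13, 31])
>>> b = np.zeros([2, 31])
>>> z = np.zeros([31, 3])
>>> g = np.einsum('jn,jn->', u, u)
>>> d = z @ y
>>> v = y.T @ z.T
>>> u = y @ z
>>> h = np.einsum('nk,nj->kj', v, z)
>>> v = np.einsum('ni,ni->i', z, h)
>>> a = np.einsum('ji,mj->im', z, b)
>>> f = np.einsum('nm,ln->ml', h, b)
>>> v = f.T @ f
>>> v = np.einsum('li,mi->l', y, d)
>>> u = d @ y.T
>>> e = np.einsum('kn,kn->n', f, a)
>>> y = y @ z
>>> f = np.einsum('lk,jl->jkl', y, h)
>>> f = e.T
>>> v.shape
(3,)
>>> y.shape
(3, 3)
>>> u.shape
(31, 3)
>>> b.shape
(2, 31)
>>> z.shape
(31, 3)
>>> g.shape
()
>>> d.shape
(31, 31)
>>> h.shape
(31, 3)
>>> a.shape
(3, 2)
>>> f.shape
(2,)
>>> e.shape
(2,)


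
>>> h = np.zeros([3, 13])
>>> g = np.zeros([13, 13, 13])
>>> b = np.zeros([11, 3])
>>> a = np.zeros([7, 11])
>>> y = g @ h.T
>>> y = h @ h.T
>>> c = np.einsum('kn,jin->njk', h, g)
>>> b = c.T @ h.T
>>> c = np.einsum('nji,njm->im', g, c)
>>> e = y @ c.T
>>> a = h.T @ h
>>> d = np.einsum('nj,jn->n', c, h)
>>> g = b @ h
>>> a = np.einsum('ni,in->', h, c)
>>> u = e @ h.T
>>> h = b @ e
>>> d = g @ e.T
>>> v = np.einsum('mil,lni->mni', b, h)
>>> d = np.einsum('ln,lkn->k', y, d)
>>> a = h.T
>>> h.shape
(3, 13, 13)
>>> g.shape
(3, 13, 13)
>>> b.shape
(3, 13, 3)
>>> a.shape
(13, 13, 3)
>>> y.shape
(3, 3)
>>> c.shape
(13, 3)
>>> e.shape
(3, 13)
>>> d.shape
(13,)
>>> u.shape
(3, 3)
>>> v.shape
(3, 13, 13)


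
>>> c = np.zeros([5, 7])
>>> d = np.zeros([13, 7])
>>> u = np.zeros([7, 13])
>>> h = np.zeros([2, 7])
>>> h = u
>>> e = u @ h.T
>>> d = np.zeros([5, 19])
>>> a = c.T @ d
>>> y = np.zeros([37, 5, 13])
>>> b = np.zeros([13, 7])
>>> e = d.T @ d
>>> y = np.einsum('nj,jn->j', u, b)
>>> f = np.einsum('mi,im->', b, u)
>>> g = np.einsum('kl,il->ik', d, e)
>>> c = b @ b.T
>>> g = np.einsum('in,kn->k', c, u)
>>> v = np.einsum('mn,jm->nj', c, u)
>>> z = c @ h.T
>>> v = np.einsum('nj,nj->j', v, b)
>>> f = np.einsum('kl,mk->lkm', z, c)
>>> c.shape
(13, 13)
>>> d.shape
(5, 19)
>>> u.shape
(7, 13)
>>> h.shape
(7, 13)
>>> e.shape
(19, 19)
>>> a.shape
(7, 19)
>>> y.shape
(13,)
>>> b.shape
(13, 7)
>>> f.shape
(7, 13, 13)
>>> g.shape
(7,)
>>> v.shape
(7,)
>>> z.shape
(13, 7)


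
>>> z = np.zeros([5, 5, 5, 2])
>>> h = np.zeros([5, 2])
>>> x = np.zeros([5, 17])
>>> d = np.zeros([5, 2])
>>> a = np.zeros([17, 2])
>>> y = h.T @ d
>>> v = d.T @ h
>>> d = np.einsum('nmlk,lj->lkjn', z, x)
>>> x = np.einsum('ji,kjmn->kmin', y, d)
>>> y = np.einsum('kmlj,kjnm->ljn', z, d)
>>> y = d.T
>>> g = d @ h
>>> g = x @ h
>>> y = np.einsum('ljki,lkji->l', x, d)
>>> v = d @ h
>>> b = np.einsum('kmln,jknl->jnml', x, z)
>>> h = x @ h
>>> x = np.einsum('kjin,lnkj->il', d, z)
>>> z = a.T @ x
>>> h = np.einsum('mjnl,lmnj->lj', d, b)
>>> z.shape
(2, 5)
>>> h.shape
(5, 2)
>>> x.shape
(17, 5)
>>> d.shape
(5, 2, 17, 5)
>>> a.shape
(17, 2)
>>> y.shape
(5,)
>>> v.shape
(5, 2, 17, 2)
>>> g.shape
(5, 17, 2, 2)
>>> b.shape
(5, 5, 17, 2)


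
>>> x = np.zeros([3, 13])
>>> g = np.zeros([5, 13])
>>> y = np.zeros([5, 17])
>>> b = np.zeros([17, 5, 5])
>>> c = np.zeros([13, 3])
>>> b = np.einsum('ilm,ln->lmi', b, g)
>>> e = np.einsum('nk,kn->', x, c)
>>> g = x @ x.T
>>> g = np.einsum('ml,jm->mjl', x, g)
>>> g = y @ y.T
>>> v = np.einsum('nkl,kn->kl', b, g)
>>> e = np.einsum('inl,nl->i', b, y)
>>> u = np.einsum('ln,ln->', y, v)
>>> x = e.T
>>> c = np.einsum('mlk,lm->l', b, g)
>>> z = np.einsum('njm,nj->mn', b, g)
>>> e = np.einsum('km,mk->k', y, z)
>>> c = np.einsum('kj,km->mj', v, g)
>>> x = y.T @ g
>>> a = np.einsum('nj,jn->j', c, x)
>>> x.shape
(17, 5)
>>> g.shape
(5, 5)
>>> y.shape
(5, 17)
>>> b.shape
(5, 5, 17)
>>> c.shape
(5, 17)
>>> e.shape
(5,)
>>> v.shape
(5, 17)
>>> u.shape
()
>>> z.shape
(17, 5)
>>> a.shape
(17,)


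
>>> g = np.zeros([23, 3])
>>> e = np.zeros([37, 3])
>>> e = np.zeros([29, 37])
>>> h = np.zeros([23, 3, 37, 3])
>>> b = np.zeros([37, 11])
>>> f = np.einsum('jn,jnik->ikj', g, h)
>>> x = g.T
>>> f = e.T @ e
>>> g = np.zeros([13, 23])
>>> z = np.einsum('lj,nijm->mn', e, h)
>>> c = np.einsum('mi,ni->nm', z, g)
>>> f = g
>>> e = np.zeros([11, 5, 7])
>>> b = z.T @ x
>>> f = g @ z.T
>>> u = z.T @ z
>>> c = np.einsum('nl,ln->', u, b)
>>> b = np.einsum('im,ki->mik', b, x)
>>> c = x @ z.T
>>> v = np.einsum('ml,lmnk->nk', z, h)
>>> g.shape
(13, 23)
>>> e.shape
(11, 5, 7)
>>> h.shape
(23, 3, 37, 3)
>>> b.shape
(23, 23, 3)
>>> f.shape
(13, 3)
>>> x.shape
(3, 23)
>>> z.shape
(3, 23)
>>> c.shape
(3, 3)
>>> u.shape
(23, 23)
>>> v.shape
(37, 3)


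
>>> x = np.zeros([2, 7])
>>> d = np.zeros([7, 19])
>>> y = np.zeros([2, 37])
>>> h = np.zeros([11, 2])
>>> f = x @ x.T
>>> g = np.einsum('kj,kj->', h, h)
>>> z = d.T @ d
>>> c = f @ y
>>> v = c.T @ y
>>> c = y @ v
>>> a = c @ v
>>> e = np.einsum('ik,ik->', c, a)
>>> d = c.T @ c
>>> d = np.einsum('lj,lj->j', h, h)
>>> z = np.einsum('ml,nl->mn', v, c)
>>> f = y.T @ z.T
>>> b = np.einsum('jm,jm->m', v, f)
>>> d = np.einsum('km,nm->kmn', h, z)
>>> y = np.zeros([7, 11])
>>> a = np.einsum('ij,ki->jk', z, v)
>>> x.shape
(2, 7)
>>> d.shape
(11, 2, 37)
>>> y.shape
(7, 11)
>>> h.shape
(11, 2)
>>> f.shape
(37, 37)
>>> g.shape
()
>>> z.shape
(37, 2)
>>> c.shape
(2, 37)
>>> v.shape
(37, 37)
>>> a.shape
(2, 37)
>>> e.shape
()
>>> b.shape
(37,)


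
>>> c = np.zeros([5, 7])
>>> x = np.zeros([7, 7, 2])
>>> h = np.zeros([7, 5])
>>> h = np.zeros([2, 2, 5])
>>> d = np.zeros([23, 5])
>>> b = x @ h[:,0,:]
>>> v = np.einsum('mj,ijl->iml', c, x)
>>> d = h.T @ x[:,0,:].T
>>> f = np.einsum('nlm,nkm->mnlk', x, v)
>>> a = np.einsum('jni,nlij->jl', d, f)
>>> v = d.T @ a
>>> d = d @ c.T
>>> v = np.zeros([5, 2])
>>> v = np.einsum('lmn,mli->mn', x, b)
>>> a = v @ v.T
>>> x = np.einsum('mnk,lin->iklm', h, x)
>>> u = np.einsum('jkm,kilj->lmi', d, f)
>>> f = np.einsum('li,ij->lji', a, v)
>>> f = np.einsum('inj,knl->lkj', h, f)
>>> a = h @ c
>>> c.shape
(5, 7)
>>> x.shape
(7, 5, 7, 2)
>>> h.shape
(2, 2, 5)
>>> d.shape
(5, 2, 5)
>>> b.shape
(7, 7, 5)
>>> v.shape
(7, 2)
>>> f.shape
(7, 7, 5)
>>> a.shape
(2, 2, 7)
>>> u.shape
(7, 5, 7)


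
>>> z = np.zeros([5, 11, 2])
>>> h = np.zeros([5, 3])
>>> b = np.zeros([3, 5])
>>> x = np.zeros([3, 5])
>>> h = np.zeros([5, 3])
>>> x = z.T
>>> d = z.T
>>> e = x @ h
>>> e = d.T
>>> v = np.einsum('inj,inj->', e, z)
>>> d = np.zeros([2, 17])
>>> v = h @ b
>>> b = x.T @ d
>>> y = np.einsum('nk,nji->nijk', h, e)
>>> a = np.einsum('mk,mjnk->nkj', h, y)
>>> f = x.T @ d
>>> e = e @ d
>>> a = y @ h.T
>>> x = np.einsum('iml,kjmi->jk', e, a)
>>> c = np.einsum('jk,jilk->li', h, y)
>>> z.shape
(5, 11, 2)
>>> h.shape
(5, 3)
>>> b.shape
(5, 11, 17)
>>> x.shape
(2, 5)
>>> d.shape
(2, 17)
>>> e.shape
(5, 11, 17)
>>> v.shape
(5, 5)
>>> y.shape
(5, 2, 11, 3)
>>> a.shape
(5, 2, 11, 5)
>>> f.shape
(5, 11, 17)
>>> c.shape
(11, 2)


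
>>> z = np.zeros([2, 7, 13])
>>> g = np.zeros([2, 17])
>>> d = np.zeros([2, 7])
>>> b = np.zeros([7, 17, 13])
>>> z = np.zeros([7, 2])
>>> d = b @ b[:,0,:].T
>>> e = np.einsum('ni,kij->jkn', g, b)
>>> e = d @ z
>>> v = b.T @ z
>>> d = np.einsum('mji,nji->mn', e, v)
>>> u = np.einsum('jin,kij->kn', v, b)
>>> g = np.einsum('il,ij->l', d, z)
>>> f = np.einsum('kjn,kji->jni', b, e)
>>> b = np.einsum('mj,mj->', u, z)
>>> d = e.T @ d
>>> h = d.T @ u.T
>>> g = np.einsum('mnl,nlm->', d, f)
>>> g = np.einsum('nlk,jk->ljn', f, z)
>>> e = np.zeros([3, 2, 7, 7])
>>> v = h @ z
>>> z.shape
(7, 2)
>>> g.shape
(13, 7, 17)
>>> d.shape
(2, 17, 13)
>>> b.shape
()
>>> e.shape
(3, 2, 7, 7)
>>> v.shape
(13, 17, 2)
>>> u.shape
(7, 2)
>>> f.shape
(17, 13, 2)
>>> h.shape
(13, 17, 7)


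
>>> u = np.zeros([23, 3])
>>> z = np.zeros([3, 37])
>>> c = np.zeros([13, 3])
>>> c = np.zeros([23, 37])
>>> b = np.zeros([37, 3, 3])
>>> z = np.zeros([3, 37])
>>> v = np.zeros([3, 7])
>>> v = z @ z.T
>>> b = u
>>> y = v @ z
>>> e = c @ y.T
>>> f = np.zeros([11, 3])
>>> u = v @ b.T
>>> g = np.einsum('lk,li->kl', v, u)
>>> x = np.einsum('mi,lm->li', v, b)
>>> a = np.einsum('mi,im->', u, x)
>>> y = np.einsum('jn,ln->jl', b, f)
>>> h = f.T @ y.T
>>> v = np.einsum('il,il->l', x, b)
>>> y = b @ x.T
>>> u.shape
(3, 23)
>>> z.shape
(3, 37)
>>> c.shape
(23, 37)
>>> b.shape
(23, 3)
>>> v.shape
(3,)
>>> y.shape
(23, 23)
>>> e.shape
(23, 3)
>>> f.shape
(11, 3)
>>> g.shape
(3, 3)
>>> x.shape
(23, 3)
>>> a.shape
()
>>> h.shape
(3, 23)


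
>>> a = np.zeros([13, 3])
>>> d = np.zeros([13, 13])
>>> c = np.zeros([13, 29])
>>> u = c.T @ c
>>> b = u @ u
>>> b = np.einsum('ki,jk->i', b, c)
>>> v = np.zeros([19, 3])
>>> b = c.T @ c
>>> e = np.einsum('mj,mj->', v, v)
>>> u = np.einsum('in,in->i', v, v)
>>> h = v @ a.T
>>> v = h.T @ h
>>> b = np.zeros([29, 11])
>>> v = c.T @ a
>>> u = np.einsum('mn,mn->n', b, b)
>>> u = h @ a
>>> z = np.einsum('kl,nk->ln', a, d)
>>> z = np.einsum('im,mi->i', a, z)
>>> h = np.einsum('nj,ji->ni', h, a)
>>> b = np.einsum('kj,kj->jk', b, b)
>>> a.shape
(13, 3)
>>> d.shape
(13, 13)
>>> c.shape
(13, 29)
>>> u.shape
(19, 3)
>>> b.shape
(11, 29)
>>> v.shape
(29, 3)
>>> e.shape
()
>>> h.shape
(19, 3)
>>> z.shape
(13,)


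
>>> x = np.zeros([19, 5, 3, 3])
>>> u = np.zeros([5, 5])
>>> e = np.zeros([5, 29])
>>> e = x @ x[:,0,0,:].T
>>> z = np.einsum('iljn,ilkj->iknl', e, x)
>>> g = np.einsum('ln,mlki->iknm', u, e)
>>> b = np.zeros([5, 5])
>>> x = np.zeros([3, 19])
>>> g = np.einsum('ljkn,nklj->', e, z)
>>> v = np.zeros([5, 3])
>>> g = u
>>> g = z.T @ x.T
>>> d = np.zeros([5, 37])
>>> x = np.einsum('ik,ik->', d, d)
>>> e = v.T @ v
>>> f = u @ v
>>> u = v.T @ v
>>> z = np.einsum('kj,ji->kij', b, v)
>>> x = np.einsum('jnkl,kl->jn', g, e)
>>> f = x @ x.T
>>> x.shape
(5, 19)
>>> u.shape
(3, 3)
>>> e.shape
(3, 3)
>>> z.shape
(5, 3, 5)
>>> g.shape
(5, 19, 3, 3)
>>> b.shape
(5, 5)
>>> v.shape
(5, 3)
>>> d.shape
(5, 37)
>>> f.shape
(5, 5)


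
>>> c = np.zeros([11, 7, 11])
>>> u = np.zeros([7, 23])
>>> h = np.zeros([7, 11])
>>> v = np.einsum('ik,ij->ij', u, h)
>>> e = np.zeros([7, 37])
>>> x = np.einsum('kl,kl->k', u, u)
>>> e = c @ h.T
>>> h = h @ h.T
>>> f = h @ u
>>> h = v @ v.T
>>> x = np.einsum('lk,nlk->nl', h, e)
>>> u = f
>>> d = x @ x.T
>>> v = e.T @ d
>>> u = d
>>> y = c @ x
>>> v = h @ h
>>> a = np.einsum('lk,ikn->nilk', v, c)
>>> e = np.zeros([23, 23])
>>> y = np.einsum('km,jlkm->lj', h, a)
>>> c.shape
(11, 7, 11)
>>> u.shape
(11, 11)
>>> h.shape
(7, 7)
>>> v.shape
(7, 7)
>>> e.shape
(23, 23)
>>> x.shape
(11, 7)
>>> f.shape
(7, 23)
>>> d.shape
(11, 11)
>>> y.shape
(11, 11)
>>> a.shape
(11, 11, 7, 7)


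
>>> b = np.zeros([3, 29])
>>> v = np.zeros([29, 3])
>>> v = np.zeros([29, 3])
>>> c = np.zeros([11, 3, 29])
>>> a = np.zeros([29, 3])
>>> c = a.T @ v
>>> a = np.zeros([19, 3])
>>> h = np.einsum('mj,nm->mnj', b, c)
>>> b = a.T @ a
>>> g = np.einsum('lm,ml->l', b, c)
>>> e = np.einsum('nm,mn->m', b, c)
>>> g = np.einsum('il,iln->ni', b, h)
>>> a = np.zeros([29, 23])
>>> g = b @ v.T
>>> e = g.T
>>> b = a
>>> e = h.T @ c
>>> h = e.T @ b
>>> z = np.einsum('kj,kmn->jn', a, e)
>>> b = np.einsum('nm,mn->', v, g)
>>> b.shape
()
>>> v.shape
(29, 3)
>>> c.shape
(3, 3)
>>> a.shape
(29, 23)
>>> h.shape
(3, 3, 23)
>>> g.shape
(3, 29)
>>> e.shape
(29, 3, 3)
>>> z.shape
(23, 3)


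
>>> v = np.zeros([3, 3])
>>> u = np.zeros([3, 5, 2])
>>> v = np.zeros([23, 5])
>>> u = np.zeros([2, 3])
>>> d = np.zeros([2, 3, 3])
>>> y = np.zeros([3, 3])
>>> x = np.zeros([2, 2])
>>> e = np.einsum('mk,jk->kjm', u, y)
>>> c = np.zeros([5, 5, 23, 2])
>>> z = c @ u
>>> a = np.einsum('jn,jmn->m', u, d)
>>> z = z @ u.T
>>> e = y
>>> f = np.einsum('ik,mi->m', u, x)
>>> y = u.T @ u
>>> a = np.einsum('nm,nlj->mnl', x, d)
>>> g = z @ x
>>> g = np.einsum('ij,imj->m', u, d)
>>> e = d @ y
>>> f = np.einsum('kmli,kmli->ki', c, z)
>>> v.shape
(23, 5)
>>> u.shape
(2, 3)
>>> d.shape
(2, 3, 3)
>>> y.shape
(3, 3)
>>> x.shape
(2, 2)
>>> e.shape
(2, 3, 3)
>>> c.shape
(5, 5, 23, 2)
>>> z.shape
(5, 5, 23, 2)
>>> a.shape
(2, 2, 3)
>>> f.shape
(5, 2)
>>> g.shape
(3,)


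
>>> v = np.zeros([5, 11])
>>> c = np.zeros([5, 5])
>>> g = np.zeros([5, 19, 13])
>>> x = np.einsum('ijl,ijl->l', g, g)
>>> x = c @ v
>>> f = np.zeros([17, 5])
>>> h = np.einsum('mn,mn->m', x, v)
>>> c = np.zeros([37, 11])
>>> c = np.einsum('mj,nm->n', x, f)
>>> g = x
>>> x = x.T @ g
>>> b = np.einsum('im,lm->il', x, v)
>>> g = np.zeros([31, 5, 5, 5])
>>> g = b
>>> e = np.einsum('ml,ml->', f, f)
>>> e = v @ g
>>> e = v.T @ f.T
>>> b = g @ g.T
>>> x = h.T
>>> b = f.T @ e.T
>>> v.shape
(5, 11)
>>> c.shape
(17,)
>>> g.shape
(11, 5)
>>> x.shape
(5,)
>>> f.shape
(17, 5)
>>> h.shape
(5,)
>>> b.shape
(5, 11)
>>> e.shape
(11, 17)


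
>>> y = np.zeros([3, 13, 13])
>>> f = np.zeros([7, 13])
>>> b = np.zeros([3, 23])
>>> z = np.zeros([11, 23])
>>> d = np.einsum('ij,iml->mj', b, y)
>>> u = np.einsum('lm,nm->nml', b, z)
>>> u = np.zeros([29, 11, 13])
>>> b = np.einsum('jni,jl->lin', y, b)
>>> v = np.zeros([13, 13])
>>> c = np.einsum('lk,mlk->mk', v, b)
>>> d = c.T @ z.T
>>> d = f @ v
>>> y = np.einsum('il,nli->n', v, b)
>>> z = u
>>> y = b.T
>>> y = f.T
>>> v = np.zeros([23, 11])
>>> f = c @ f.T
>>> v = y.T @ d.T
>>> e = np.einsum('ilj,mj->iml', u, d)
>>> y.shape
(13, 7)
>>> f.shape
(23, 7)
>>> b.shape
(23, 13, 13)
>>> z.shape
(29, 11, 13)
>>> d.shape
(7, 13)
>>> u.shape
(29, 11, 13)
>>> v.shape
(7, 7)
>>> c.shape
(23, 13)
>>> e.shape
(29, 7, 11)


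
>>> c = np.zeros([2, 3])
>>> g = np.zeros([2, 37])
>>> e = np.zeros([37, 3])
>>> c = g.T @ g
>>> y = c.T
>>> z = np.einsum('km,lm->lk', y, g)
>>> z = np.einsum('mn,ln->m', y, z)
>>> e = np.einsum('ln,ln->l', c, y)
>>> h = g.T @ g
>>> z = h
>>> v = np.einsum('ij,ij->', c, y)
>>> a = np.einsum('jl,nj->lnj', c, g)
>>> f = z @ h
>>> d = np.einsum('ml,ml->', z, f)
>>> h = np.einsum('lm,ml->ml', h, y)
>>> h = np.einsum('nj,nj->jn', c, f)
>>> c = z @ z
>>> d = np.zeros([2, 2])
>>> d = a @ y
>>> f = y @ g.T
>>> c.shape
(37, 37)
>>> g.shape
(2, 37)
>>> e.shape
(37,)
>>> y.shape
(37, 37)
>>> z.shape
(37, 37)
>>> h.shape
(37, 37)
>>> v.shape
()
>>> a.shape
(37, 2, 37)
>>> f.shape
(37, 2)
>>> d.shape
(37, 2, 37)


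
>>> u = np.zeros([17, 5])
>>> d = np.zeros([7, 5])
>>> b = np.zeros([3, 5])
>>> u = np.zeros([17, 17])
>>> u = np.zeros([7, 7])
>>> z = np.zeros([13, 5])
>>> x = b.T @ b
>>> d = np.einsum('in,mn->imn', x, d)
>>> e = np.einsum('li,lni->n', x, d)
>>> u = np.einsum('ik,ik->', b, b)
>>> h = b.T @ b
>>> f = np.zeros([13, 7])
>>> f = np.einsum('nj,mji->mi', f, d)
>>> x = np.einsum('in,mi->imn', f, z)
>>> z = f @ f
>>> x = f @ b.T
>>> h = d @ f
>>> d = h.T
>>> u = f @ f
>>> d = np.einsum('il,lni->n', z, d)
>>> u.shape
(5, 5)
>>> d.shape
(7,)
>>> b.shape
(3, 5)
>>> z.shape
(5, 5)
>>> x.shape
(5, 3)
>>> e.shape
(7,)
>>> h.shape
(5, 7, 5)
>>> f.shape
(5, 5)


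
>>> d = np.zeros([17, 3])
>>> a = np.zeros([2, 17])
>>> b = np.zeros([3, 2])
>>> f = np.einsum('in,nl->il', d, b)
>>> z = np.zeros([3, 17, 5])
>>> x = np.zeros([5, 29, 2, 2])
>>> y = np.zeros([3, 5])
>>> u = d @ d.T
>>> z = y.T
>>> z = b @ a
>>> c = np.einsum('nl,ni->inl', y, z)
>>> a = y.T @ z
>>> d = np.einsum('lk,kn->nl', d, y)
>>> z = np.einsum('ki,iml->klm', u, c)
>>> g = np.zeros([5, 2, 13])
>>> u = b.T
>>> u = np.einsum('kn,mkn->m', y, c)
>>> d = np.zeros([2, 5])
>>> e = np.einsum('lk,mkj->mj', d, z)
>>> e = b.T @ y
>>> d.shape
(2, 5)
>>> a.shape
(5, 17)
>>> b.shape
(3, 2)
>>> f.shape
(17, 2)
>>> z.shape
(17, 5, 3)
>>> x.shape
(5, 29, 2, 2)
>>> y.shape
(3, 5)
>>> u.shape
(17,)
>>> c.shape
(17, 3, 5)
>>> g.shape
(5, 2, 13)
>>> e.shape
(2, 5)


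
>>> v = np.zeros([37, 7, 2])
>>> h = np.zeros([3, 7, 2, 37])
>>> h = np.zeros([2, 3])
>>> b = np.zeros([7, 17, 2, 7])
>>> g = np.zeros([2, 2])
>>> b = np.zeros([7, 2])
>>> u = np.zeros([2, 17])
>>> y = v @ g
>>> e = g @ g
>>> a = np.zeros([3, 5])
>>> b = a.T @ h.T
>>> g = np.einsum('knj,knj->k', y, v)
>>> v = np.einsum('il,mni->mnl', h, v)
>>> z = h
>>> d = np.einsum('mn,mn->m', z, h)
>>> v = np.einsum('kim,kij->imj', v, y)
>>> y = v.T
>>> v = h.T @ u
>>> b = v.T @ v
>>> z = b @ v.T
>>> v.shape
(3, 17)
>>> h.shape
(2, 3)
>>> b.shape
(17, 17)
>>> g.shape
(37,)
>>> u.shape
(2, 17)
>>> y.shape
(2, 3, 7)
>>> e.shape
(2, 2)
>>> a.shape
(3, 5)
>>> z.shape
(17, 3)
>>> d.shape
(2,)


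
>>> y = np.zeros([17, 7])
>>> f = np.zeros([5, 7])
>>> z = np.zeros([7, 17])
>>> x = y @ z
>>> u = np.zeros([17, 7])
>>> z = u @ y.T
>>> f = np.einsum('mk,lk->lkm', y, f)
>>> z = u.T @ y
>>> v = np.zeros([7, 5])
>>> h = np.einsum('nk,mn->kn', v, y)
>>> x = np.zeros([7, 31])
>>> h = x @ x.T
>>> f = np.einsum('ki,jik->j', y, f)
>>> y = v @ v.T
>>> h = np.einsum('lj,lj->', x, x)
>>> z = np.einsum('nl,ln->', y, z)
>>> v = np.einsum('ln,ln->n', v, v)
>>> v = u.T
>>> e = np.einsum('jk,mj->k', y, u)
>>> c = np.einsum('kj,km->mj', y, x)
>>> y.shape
(7, 7)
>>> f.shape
(5,)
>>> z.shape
()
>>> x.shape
(7, 31)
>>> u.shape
(17, 7)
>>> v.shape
(7, 17)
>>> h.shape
()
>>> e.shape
(7,)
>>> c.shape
(31, 7)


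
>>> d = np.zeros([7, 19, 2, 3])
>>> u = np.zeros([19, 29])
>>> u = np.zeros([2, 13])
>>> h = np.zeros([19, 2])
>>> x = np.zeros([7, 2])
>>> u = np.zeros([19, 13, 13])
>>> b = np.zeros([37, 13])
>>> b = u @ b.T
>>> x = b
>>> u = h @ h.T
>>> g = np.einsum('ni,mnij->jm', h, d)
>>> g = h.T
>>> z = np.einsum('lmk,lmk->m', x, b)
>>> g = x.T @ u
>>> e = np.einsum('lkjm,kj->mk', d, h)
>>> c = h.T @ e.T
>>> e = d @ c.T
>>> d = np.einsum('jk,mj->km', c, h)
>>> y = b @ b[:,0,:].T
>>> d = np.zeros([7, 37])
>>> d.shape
(7, 37)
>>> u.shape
(19, 19)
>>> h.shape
(19, 2)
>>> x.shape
(19, 13, 37)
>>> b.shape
(19, 13, 37)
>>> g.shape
(37, 13, 19)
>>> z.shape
(13,)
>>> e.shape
(7, 19, 2, 2)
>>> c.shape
(2, 3)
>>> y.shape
(19, 13, 19)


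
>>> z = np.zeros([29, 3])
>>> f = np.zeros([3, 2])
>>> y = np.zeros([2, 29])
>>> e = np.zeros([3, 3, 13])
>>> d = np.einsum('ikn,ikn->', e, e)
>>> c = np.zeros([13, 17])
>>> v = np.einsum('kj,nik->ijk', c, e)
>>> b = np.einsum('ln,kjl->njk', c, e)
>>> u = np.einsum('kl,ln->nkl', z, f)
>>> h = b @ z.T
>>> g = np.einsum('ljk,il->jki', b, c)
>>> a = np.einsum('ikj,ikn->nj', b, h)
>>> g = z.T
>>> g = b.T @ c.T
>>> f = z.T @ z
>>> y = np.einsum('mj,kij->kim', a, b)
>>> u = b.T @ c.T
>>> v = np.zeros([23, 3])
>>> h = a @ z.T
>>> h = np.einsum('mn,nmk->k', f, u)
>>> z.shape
(29, 3)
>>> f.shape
(3, 3)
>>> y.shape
(17, 3, 29)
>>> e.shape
(3, 3, 13)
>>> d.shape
()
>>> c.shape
(13, 17)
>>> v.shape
(23, 3)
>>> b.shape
(17, 3, 3)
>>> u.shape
(3, 3, 13)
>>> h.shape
(13,)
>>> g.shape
(3, 3, 13)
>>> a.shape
(29, 3)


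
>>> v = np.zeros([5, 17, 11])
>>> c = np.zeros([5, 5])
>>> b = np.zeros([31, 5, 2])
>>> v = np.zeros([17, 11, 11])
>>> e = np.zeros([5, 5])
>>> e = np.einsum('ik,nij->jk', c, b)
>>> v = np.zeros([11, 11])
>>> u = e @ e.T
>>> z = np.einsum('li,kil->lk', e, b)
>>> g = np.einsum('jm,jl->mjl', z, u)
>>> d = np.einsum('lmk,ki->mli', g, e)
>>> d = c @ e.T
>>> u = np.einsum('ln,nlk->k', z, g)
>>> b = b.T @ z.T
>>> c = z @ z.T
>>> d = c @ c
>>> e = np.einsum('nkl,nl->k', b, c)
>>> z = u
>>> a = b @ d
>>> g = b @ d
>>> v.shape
(11, 11)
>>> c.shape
(2, 2)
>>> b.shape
(2, 5, 2)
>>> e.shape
(5,)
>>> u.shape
(2,)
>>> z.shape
(2,)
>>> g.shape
(2, 5, 2)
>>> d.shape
(2, 2)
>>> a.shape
(2, 5, 2)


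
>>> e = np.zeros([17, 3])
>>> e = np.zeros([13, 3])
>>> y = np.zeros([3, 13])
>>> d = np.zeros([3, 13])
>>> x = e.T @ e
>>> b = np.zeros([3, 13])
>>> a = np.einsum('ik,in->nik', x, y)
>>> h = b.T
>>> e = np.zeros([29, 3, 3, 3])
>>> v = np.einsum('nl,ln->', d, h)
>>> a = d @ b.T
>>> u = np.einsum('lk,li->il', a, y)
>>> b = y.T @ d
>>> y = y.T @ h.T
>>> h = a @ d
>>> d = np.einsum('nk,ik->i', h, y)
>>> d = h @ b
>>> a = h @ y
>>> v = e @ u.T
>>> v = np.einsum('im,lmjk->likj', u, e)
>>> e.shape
(29, 3, 3, 3)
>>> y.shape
(13, 13)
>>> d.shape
(3, 13)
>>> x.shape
(3, 3)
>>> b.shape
(13, 13)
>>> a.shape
(3, 13)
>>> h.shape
(3, 13)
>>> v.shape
(29, 13, 3, 3)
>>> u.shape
(13, 3)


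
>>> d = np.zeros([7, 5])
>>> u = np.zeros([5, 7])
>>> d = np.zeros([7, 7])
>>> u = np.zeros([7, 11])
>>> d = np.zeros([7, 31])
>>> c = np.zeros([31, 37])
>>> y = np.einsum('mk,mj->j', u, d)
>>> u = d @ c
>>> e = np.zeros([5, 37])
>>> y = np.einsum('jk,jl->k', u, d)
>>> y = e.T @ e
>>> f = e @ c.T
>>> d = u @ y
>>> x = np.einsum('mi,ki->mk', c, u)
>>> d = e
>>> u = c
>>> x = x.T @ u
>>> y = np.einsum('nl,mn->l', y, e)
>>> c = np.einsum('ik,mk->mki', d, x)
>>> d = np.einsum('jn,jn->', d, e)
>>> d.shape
()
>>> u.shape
(31, 37)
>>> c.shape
(7, 37, 5)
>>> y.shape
(37,)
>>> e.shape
(5, 37)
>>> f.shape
(5, 31)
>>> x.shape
(7, 37)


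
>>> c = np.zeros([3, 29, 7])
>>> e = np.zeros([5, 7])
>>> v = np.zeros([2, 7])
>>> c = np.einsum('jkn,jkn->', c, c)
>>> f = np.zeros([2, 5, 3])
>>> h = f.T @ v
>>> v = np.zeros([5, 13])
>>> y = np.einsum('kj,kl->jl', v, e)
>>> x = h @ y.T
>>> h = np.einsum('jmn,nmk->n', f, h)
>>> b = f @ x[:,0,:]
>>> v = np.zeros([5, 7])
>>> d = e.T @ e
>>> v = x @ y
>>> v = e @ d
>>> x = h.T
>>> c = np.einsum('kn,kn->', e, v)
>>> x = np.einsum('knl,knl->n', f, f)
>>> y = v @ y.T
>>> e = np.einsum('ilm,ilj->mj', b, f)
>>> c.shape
()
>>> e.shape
(13, 3)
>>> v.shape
(5, 7)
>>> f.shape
(2, 5, 3)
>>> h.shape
(3,)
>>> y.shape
(5, 13)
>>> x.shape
(5,)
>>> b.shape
(2, 5, 13)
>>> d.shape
(7, 7)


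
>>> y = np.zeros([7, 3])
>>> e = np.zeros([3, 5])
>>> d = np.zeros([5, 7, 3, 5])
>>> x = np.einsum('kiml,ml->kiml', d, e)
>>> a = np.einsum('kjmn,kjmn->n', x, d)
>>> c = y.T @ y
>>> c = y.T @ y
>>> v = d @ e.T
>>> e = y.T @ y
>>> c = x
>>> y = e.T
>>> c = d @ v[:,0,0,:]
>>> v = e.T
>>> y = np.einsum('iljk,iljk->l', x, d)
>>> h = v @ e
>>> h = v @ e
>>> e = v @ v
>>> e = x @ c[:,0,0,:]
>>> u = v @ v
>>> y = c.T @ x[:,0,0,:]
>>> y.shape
(3, 3, 7, 5)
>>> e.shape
(5, 7, 3, 3)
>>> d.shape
(5, 7, 3, 5)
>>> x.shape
(5, 7, 3, 5)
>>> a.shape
(5,)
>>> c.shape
(5, 7, 3, 3)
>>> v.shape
(3, 3)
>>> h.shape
(3, 3)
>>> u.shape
(3, 3)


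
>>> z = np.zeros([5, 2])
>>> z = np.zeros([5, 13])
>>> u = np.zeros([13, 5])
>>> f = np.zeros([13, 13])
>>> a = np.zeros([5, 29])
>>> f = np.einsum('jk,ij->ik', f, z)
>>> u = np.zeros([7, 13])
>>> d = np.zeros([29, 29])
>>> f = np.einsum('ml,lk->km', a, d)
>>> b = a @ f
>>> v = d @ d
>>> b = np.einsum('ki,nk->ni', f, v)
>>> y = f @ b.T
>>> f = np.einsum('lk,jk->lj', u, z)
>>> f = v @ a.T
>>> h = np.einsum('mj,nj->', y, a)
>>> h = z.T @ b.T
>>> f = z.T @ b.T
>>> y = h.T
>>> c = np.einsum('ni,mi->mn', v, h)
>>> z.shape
(5, 13)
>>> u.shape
(7, 13)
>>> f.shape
(13, 29)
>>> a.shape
(5, 29)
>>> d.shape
(29, 29)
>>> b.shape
(29, 5)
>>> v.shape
(29, 29)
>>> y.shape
(29, 13)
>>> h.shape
(13, 29)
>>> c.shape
(13, 29)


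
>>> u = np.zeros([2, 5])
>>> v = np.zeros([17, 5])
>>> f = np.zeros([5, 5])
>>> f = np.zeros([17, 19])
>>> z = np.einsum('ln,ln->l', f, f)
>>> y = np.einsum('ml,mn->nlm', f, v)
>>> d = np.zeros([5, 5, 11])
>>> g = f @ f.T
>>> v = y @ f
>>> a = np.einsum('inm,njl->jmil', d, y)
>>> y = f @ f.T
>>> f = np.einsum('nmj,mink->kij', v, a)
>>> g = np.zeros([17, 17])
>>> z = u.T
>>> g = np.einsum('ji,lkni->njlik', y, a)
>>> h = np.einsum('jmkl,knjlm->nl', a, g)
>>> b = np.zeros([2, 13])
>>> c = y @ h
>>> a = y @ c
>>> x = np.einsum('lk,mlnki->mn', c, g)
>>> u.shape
(2, 5)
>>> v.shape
(5, 19, 19)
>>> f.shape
(17, 11, 19)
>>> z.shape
(5, 2)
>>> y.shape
(17, 17)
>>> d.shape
(5, 5, 11)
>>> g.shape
(5, 17, 19, 17, 11)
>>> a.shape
(17, 17)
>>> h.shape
(17, 17)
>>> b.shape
(2, 13)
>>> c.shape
(17, 17)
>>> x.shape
(5, 19)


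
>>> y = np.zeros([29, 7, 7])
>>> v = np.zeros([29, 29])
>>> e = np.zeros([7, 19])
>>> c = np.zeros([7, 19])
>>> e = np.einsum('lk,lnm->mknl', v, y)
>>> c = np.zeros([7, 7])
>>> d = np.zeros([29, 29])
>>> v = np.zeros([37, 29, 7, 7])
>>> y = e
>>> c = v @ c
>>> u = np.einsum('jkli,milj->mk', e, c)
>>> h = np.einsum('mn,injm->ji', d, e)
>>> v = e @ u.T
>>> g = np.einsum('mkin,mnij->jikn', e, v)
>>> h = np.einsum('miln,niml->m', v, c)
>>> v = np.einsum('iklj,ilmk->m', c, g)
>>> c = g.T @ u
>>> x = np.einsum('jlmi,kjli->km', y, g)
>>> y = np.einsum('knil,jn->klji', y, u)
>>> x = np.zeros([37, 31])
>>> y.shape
(7, 29, 37, 7)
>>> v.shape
(29,)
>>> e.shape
(7, 29, 7, 29)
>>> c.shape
(29, 29, 7, 29)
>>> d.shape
(29, 29)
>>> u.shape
(37, 29)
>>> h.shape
(7,)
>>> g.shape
(37, 7, 29, 29)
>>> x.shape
(37, 31)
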